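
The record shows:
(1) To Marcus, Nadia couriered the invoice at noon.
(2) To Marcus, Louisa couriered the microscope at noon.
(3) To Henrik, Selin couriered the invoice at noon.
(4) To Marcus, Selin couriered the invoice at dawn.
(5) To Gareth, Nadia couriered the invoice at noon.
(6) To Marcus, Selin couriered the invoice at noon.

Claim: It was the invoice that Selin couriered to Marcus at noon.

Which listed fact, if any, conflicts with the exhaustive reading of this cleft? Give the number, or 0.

0

The cleft puts "the invoice" in focus and presupposes the open proposition with agent = Selin, recipient = Marcus, setting = at noon.
Exhaustivity: the invoice is the only thing satisfying that background.
No listed fact matches the background with a different thing. Exhaustivity holds.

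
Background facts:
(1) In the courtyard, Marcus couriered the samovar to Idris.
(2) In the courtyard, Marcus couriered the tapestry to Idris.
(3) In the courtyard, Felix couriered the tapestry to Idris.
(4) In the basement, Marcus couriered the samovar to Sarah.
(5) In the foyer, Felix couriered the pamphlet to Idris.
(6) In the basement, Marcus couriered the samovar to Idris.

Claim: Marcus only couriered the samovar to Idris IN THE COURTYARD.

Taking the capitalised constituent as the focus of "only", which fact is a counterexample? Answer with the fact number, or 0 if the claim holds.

6

Focus (in capitals) is "in the courtyard" — the setting. "Only" excludes alternative settings while holding fixed agent = Marcus, thing = the samovar, recipient = Idris.
Fact (6) shares the background but differs in setting (in the basement) — a counterexample.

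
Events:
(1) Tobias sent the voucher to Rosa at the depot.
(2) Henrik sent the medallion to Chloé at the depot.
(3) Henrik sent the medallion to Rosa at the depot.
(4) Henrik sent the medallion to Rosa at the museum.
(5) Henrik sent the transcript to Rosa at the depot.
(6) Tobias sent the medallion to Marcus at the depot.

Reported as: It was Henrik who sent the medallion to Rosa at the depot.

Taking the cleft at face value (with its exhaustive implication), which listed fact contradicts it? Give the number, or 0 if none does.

The cleft puts "Henrik" in focus and presupposes the open proposition with thing = the medallion, recipient = Rosa, setting = at the depot.
The exhaustive reading says no other agent fits that background.
Every other fact differs from the presupposition on some backgrounded slot, so none challenges the exhaustivity.

0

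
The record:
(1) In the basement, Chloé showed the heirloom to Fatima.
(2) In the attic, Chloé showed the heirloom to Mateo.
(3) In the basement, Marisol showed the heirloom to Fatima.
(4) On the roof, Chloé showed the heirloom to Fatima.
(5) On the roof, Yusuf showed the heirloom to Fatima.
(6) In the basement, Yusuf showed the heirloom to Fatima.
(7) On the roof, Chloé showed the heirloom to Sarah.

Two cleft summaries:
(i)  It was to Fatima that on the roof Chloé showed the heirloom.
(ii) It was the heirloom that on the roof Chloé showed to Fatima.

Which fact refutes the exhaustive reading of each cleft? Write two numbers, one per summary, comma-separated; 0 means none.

(i): focus "Fatima". Looking for agent = Chloé, thing = the heirloom, setting = on the roof with some other recipient — fact (7) has Sarah there. Refuted.
(ii): focus "the heirloom". No fact shares agent = Chloé, recipient = Fatima, setting = on the roof with a different thing. 0.

7, 0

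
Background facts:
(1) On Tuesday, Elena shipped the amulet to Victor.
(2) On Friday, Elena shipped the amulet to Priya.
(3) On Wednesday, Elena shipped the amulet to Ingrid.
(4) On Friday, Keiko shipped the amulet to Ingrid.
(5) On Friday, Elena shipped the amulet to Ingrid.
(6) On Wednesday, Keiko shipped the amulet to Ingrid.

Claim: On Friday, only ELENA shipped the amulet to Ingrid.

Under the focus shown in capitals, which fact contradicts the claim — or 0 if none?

4

Focus (in capitals) is "Elena" — the agent. "Only" excludes alternative agents while holding fixed thing = the amulet, recipient = Ingrid, setting = on Friday.
Fact (4) shares the background but differs in agent (Keiko) — a counterexample.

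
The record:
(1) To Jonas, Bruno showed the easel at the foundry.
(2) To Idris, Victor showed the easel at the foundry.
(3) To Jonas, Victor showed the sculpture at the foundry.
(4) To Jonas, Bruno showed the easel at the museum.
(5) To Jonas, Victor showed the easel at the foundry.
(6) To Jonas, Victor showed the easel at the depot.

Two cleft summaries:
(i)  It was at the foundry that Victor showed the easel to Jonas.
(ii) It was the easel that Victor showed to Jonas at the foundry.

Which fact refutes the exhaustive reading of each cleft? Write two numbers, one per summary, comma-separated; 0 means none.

6, 3

(i): focus "at the foundry". Looking for agent = Victor, thing = the easel, recipient = Jonas with some other setting — fact (6) has at the depot there. Refuted.
(ii): focus "the easel". Looking for agent = Victor, recipient = Jonas, setting = at the foundry with some other thing — fact (3) has the sculpture there. Refuted.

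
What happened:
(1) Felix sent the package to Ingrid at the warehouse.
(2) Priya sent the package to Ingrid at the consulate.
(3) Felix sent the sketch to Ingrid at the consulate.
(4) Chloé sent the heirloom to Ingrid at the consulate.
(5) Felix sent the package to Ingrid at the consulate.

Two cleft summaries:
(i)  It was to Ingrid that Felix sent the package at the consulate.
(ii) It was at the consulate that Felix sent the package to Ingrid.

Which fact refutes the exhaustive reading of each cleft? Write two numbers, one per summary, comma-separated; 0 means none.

Summary (i) focuses "Ingrid" (the recipient); background same agent, thing, setting (Felix / the package / at the consulate). No fact matches that background with a different recipient, so 0.
Summary (ii) focuses "at the consulate" (the setting); background same agent, thing, recipient (Felix / the package / Ingrid). Fact (1) matches that background with setting = at the warehouse — refutes (ii).

0, 1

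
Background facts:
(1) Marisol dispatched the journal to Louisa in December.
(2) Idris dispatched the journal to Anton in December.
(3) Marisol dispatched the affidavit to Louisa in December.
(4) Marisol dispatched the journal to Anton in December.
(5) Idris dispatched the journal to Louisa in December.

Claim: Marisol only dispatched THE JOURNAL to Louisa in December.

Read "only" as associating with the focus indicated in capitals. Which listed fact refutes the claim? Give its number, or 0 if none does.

3

The capitals mark "the journal" as focus. So "only" rules out other things, with the rest (Marisol as agent and Louisa as recipient and in December as setting) as background.
Fact (3) shares the background but differs in thing (the affidavit) — a counterexample.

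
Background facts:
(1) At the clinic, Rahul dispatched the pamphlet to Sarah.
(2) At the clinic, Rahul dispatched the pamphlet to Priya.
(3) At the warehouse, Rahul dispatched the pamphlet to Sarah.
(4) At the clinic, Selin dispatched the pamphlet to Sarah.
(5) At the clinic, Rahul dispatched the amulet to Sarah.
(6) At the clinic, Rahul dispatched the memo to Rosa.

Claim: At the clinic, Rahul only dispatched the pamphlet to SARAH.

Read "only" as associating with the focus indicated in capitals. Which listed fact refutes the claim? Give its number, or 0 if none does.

2

Focus (in capitals) is "Sarah" — the recipient. "Only" excludes alternative recipients while holding fixed Rahul as agent and the pamphlet as thing and at the clinic as setting.
Fact (2) shares the background but differs in recipient (Priya) — a counterexample.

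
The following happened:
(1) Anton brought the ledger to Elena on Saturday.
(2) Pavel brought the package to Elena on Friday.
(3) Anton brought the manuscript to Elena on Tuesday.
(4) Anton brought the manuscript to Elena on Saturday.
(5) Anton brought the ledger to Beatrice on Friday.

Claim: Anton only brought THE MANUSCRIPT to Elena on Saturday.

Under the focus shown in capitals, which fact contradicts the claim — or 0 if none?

1

The capitals mark "the manuscript" as focus. So "only" rules out other things, with the rest (same agent, recipient, setting (Anton / Elena / on Saturday)) as background.
Fact (1) shares the background but differs in thing (the ledger) — a counterexample.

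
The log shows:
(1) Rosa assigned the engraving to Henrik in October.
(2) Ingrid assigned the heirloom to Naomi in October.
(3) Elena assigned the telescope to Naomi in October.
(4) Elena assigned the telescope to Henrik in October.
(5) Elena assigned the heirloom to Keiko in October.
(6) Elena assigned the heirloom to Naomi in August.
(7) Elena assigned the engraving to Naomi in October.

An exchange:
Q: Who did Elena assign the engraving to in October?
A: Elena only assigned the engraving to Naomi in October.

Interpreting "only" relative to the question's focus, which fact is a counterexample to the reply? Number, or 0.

The question "Who did ... to ...?" targets the recipient, so in the reply the focus falls on "Naomi".
So "only" ranges over recipients; the rest (Elena as agent and the engraving as thing and in October as setting) is presupposed.
No listed fact shares that background with another recipient. Nothing contradicts the reply.
(Fact (3) would refute a reading with focus on the thing — but that is not what the question asks.)

0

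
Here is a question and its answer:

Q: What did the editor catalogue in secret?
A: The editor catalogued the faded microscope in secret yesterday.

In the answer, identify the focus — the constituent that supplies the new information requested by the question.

the faded microscope

The wh-word "what" asks about the direct object.
In the answer, "the editor" and "in secret" are given — repeated from the question.
"yesterday" is also new, but it specifies the time, which is not what the question asks about — so it is not the focus.
The constituent filling the direct object gap is "the faded microscope"; that is the focus.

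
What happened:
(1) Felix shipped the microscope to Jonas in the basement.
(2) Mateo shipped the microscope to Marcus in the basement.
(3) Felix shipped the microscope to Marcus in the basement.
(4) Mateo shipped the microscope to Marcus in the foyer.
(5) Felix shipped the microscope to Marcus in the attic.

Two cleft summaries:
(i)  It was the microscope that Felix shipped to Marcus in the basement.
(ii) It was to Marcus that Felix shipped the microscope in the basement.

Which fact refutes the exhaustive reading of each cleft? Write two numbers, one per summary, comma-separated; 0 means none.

0, 1

Summary (i) focuses "the microscope" (the thing); background Felix as agent and Marcus as recipient and in the basement as setting. No fact matches that background with a different thing, so 0.
Summary (ii) focuses "Marcus" (the recipient); background Felix as agent and the microscope as thing and in the basement as setting. Fact (1) matches that background with recipient = Jonas — refutes (ii).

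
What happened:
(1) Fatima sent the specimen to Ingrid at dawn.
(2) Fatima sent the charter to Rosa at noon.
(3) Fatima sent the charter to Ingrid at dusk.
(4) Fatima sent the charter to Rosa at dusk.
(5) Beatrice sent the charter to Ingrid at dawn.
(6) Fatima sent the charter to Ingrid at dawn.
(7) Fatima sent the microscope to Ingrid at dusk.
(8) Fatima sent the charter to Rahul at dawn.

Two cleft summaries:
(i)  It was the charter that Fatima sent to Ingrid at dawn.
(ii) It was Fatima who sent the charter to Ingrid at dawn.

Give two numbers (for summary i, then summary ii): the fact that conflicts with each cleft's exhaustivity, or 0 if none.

(i): focus "the charter". Looking for same agent, recipient, setting (Fatima / Ingrid / at dawn) with some other thing — fact (1) has the specimen there. Refuted.
(ii): focus "Fatima". Looking for same thing, recipient, setting (the charter / Ingrid / at dawn) with some other agent — fact (5) has Beatrice there. Refuted.

1, 5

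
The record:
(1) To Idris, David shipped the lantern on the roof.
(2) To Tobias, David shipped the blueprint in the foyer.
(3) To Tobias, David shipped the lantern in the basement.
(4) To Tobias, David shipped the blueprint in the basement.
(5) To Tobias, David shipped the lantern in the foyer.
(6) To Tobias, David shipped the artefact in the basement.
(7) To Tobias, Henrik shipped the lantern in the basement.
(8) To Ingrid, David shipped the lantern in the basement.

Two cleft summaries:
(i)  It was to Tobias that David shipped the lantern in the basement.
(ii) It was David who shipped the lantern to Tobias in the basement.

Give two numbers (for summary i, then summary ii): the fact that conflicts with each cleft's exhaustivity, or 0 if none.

8, 7

(i): focus "Tobias". Looking for same agent, thing, setting (David / the lantern / in the basement) with some other recipient — fact (8) has Ingrid there. Refuted.
(ii): focus "David". Looking for same thing, recipient, setting (the lantern / Tobias / in the basement) with some other agent — fact (7) has Henrik there. Refuted.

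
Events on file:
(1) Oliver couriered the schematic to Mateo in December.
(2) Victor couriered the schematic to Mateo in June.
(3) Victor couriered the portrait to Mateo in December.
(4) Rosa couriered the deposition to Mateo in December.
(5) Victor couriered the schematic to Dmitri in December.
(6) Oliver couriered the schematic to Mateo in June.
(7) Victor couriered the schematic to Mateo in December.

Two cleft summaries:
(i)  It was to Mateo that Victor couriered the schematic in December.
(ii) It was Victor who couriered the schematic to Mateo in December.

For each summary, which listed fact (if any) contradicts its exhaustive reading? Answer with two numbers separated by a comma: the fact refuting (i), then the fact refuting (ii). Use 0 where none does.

5, 1

(i): focus "Mateo". Looking for same agent, thing, setting (Victor / the schematic / in December) with some other recipient — fact (5) has Dmitri there. Refuted.
(ii): focus "Victor". Looking for same thing, recipient, setting (the schematic / Mateo / in December) with some other agent — fact (1) has Oliver there. Refuted.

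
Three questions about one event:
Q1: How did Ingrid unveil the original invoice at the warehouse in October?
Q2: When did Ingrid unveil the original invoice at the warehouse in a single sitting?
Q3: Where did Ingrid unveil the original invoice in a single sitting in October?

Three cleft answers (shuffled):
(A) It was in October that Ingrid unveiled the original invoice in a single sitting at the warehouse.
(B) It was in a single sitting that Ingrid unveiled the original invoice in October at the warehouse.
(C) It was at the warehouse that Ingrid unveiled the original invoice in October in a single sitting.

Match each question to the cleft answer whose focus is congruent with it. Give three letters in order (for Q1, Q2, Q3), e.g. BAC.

BAC

Q1 asks about the manner; cleft (B) focuses "in a single sitting", which is the manner — so Q1 → B.
Q2 asks about the time; cleft (A) focuses "in October", which is the time — so Q2 → A.
Q3 asks about the location; cleft (C) focuses "at the warehouse", which is the location — so Q3 → C.
Mapping: Q1→B, Q2→A, Q3→C.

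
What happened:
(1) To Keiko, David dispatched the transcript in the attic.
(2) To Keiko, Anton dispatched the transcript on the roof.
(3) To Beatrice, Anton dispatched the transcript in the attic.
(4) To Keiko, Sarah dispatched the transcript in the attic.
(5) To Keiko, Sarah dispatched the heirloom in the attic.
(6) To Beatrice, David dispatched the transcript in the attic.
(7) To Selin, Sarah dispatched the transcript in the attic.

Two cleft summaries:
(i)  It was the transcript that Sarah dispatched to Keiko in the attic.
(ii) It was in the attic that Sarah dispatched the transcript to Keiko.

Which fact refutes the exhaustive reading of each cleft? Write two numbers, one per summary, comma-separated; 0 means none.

(i): focus "the transcript". Looking for same agent, recipient, setting (Sarah / Keiko / in the attic) with some other thing — fact (5) has the heirloom there. Refuted.
(ii): focus "in the attic". No fact shares same agent, thing, recipient (Sarah / the transcript / Keiko) with a different setting. 0.

5, 0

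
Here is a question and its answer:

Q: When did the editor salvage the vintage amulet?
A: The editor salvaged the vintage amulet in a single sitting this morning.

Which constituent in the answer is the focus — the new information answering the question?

The wh-word "when" asks about the time.
In the answer, "the editor" and "the vintage amulet" are given — repeated from the question.
"in a single sitting" is also new, but it specifies the manner, which is not what the question asks about — so it is not the focus.
The constituent filling the time gap is "this morning"; that is the focus.

this morning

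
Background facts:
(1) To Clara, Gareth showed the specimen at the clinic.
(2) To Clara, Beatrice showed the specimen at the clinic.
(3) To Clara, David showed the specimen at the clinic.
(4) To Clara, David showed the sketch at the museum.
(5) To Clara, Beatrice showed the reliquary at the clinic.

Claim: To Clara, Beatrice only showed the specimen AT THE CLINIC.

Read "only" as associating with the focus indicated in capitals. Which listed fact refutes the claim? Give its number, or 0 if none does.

0

Focus (in capitals) is "at the clinic" — the setting. "Only" excludes alternative settings while holding fixed Beatrice as agent and the specimen as thing and Clara as recipient.
Every other fact changes something in the background, not just the setting. Nothing refutes the claim.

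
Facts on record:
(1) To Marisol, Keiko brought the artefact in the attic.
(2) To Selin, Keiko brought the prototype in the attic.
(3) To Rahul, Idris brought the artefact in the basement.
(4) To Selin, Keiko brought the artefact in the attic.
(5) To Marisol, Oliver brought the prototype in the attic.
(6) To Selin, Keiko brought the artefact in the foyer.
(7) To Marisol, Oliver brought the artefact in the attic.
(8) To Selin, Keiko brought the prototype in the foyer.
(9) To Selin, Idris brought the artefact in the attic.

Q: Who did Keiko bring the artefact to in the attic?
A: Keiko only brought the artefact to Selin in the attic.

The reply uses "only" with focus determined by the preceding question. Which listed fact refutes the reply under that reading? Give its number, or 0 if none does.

Answering "Who did ... to ...?" puts focus on the recipient — here, "Selin".
So "only" ranges over recipients; the rest (agent = Keiko, thing = the artefact, setting = in the attic) is presupposed.
Fact (1) shares the background with a different recipient (Marisol) — counterexample.
(Fact (2) would refute a reading with focus on the thing — but that is not what the question asks.)

1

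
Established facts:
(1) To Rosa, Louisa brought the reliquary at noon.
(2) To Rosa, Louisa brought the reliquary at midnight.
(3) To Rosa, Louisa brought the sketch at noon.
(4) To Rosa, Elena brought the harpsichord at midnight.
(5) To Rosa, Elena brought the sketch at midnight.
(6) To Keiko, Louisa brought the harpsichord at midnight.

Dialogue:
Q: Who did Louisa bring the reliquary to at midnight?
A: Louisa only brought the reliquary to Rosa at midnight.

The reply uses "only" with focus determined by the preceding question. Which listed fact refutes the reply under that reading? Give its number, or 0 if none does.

Answering "Who did ... to ...?" puts focus on the recipient — here, "Rosa".
So "only" ranges over recipients; the rest (same agent, thing, setting (Louisa / the reliquary / at midnight)) is presupposed.
No fact keeps same agent, thing, setting (Louisa / the reliquary / at midnight) while changing the recipient; every other fact differs on something backgrounded. The reply stands.
(Fact (1) would refute a reading with focus on the setting — but that is not what the question asks.)

0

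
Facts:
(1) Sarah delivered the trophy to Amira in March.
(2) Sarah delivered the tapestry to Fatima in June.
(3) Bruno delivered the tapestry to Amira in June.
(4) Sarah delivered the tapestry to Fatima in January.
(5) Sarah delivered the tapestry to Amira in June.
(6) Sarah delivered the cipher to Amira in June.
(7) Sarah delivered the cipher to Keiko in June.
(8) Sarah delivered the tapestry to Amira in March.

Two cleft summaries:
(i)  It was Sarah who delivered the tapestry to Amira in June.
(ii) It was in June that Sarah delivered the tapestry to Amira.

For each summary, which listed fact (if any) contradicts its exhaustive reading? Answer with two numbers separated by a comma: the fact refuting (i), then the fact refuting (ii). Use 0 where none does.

3, 8

(i): focus "Sarah". Looking for same thing, recipient, setting (the tapestry / Amira / in June) with some other agent — fact (3) has Bruno there. Refuted.
(ii): focus "in June". Looking for same agent, thing, recipient (Sarah / the tapestry / Amira) with some other setting — fact (8) has in March there. Refuted.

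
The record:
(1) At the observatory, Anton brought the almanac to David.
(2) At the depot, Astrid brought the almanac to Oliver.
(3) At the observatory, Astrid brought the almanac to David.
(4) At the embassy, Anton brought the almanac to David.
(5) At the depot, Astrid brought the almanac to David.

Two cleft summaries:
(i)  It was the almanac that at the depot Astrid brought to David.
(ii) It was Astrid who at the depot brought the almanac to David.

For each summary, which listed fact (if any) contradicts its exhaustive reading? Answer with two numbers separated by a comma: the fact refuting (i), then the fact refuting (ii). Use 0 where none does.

Summary (i) focuses "the almanac" (the thing); background same agent, recipient, setting (Astrid / David / at the depot). No fact matches that background with a different thing, so 0.
Summary (ii) focuses "Astrid" (the agent); background same thing, recipient, setting (the almanac / David / at the depot). No fact matches that background with a different agent, so 0.

0, 0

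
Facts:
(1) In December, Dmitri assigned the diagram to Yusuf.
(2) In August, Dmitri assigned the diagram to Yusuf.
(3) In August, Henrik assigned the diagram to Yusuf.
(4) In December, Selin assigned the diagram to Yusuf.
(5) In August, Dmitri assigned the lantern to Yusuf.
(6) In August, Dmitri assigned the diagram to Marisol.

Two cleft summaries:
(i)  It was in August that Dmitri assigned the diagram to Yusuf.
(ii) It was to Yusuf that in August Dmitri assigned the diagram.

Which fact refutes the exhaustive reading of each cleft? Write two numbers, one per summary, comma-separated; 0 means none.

Summary (i) focuses "in August" (the setting); background Dmitri as agent and the diagram as thing and Yusuf as recipient. Fact (1) matches that background with setting = in December — refutes (i).
Summary (ii) focuses "Yusuf" (the recipient); background Dmitri as agent and the diagram as thing and in August as setting. Fact (6) matches that background with recipient = Marisol — refutes (ii).

1, 6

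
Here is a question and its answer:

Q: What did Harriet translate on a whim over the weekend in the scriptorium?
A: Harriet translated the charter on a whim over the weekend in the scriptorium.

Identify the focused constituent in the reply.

the charter

The wh-word "what" asks about the direct object.
In the answer, "Harriet", "over the weekend", "on a whim" and "in the scriptorium" are given — repeated from the question.
The constituent filling the direct object gap is "the charter"; that is the focus and would carry nuclear stress.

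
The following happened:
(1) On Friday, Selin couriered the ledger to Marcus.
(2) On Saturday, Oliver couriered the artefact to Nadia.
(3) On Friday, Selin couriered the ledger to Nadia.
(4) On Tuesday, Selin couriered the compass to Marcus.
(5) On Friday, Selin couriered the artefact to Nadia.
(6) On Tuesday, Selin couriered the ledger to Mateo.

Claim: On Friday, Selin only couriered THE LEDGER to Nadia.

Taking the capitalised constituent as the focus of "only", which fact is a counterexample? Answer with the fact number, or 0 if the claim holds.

Focus (in capitals) is "the ledger" — the thing. "Only" excludes alternative things while holding fixed same agent, recipient, setting (Selin / Nadia / on Friday).
Fact (5) shares the background but differs in thing (the artefact) — a counterexample.

5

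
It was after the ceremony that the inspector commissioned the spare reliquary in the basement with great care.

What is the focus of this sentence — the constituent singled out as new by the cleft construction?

after the ceremony

In an it-cleft "It was X that/who ...", the clefted constituent X is the focus; the that/who-clause expresses the presupposed open proposition.
Here the focus is "after the ceremony". The backgrounded (presupposed) material includes "the inspector", "the spare reliquary", "with great care" and "in the basement".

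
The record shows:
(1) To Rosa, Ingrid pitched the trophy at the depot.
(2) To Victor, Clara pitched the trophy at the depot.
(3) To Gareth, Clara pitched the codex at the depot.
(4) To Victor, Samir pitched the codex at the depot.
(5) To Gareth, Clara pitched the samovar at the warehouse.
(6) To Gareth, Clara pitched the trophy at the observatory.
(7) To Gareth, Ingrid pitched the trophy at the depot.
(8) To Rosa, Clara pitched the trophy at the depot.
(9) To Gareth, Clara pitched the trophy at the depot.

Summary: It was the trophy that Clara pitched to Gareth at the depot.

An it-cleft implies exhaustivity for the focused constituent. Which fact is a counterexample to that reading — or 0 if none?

Focus of the cleft: "the trophy" (the thing). Presupposed background: same agent, recipient, setting (Clara / Gareth / at the depot).
The exhaustive reading says no other thing fits that background.
Fact (3) shares the background but with thing = the codex; exhaustivity is violated.

3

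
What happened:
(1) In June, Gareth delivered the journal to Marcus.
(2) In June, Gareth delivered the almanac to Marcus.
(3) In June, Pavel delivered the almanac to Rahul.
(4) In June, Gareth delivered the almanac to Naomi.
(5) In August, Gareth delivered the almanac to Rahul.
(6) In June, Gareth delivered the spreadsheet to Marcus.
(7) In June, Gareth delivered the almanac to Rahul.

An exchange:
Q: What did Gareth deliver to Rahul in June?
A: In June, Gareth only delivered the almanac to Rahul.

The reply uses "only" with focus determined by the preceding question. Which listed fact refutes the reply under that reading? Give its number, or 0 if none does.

Answering "What did ...?" puts focus on the thing — here, "the almanac".
"Only" then excludes alternative things while the background — same agent, recipient, setting (Gareth / Rahul / in June) — is held fixed.
No listed fact shares that background with another thing. Nothing contradicts the reply.
(Fact (2) would refute a reading with focus on the recipient — but that is not what the question asks.)

0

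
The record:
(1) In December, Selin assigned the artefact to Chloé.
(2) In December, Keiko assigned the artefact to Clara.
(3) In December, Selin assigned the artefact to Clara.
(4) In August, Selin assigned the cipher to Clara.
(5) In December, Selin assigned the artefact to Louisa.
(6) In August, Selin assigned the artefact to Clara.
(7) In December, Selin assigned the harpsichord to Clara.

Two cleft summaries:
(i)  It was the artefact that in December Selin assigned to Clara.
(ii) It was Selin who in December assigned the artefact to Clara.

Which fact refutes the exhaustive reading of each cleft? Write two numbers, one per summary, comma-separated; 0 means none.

(i): focus "the artefact". Looking for Selin as agent and Clara as recipient and in December as setting with some other thing — fact (7) has the harpsichord there. Refuted.
(ii): focus "Selin". Looking for the artefact as thing and Clara as recipient and in December as setting with some other agent — fact (2) has Keiko there. Refuted.

7, 2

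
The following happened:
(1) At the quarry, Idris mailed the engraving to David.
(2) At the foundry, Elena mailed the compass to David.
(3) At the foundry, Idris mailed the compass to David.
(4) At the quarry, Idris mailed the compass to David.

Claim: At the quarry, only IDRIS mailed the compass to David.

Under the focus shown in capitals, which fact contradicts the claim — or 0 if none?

0

Focus (in capitals) is "Idris" — the agent. "Only" excludes alternative agents while holding fixed the compass as thing and David as recipient and at the quarry as setting.
No fact matches the compass as thing and David as recipient and at the quarry as setting with a different agent — every other fact differs on at least one backgrounded slot. So no fact refutes it.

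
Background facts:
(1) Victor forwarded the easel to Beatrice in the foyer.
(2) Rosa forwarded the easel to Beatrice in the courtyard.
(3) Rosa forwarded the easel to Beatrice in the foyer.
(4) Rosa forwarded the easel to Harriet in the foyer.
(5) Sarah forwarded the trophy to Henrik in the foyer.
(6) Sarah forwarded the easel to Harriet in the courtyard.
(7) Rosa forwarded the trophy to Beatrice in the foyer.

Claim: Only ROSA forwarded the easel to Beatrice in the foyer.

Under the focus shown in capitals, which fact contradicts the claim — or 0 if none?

Focus (in capitals) is "Rosa" — the agent. "Only" excludes alternative agents while holding fixed same thing, recipient, setting (the easel / Beatrice / in the foyer).
Fact (1) matches on same thing, recipient, setting (the easel / Beatrice / in the foyer), but has agent = Victor instead. That refutes the claim.

1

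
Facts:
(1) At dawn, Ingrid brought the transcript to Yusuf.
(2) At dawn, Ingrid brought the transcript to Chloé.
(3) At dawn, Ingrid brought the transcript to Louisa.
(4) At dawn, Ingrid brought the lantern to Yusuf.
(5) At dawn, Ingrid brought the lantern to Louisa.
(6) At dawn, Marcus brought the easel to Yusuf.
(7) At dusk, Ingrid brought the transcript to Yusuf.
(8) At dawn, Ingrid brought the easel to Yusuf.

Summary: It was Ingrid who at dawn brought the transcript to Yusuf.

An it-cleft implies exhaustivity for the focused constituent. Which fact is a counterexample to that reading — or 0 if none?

The cleft puts "Ingrid" in focus and presupposes the open proposition with thing = the transcript, recipient = Yusuf, setting = at dawn.
The exhaustive reading says no other agent fits that background.
Every other fact differs from the presupposition on some backgrounded slot, so none challenges the exhaustivity.

0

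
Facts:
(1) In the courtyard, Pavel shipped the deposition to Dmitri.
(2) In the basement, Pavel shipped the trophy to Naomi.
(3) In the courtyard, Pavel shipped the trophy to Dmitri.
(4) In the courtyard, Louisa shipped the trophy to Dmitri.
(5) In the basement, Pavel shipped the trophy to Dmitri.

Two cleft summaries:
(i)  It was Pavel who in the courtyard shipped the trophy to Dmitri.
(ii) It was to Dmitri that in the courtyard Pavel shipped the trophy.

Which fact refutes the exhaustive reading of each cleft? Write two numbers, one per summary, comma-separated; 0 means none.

(i): focus "Pavel". Looking for thing = the trophy, recipient = Dmitri, setting = in the courtyard with some other agent — fact (4) has Louisa there. Refuted.
(ii): focus "Dmitri". No fact shares agent = Pavel, thing = the trophy, setting = in the courtyard with a different recipient. 0.

4, 0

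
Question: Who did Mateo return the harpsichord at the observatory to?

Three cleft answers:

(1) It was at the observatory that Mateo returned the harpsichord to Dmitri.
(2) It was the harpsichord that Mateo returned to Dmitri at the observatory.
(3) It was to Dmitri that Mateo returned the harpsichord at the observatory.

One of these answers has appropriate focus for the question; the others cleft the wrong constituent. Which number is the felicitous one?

3

The question word "who" targets the recipient.
Option (1) clefts "at the observatory" — the location, not what was asked.
Option (2) clefts "the harpsichord" — the direct object, not what was asked.
Option (3) clefts "to Dmitri" — that matches what the question asks about.
So the congruent reply is (3).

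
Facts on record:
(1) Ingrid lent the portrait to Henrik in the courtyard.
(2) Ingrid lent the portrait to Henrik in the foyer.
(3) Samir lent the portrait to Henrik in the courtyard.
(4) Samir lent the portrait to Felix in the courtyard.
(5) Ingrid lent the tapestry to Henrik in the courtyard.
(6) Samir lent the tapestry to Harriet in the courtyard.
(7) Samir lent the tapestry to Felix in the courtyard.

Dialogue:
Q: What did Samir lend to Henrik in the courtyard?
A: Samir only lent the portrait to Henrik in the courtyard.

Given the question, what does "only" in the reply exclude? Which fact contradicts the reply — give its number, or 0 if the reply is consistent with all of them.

Answering "What did ...?" puts focus on the thing — here, "the portrait".
"Only" then excludes alternative things while the background — Samir as agent and Henrik as recipient and in the courtyard as setting — is held fixed.
No listed fact shares that background with another thing. Nothing contradicts the reply.
(Fact (4) would refute a reading with focus on the recipient — but that is not what the question asks.)

0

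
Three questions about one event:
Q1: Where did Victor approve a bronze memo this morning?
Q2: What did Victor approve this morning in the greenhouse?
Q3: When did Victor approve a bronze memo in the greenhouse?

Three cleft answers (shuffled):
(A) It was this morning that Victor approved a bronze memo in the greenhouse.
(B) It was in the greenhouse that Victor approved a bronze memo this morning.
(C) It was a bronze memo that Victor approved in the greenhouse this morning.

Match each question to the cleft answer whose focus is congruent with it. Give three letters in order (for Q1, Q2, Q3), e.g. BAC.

Q1 asks about the location; cleft (B) focuses "in the greenhouse", which is the location — so Q1 → B.
Q2 asks about the direct object; cleft (C) focuses "a bronze memo", which is the direct object — so Q2 → C.
Q3 asks about the time; cleft (A) focuses "this morning", which is the time — so Q3 → A.
Mapping: Q1→B, Q2→C, Q3→A.

BCA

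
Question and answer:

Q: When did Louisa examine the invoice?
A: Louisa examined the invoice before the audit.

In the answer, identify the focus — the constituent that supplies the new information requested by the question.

The wh-word "when" asks about the time.
In the answer, "Louisa" and "the invoice" are given — repeated from the question.
The constituent filling the time gap is "before the audit"; that is the focus and would carry nuclear stress.

before the audit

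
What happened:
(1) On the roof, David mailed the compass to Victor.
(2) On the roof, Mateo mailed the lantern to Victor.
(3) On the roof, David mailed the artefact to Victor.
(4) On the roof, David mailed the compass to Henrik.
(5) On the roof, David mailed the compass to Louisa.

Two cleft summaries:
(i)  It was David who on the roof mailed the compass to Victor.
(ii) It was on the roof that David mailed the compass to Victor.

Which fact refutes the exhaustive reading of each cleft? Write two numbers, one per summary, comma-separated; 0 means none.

Summary (i) focuses "David" (the agent); background the compass as thing and Victor as recipient and on the roof as setting. No fact matches that background with a different agent, so 0.
Summary (ii) focuses "on the roof" (the setting); background David as agent and the compass as thing and Victor as recipient. No fact matches that background with a different setting, so 0.

0, 0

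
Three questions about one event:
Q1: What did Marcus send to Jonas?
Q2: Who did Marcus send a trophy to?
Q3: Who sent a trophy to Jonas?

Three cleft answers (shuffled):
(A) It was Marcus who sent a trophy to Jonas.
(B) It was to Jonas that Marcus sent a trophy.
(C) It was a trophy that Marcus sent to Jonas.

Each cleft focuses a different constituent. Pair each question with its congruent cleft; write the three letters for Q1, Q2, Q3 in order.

Q1 asks about the direct object; cleft (C) focuses "a trophy", which is the direct object — so Q1 → C.
Q2 asks about the recipient; cleft (B) focuses "to Jonas", which is the recipient — so Q2 → B.
Q3 asks about the subject (agent); cleft (A) focuses "Marcus", which is the subject (agent) — so Q3 → A.
Mapping: Q1→C, Q2→B, Q3→A.

CBA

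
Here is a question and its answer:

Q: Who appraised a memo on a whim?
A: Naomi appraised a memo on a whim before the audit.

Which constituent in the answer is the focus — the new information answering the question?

Naomi

The wh-word "who" asks about the subject (agent).
In the answer, "a memo" and "on a whim" are given — repeated from the question.
"before the audit" is also new, but it specifies the time, which is not what the question asks about — so it is not the focus.
The constituent filling the subject (agent) gap is "Naomi"; that is the focus.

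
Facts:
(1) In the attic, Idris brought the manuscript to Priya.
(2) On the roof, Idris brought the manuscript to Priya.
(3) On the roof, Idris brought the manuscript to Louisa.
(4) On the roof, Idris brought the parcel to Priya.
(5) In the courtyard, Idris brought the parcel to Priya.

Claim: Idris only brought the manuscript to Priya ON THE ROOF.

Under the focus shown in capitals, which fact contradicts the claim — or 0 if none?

The capitals mark "on the roof" as focus. So "only" rules out other settings, with the rest (Idris as agent and the manuscript as thing and Priya as recipient) as background.
Fact (1) shares the background but differs in setting (in the attic) — a counterexample.

1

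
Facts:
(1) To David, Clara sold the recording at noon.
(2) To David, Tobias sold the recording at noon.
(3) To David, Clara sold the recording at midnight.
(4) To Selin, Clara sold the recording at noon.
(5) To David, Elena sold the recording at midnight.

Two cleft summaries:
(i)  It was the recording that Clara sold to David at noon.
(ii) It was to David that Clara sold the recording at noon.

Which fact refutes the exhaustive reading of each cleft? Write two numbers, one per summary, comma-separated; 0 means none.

0, 4

Summary (i) focuses "the recording" (the thing); background Clara as agent and David as recipient and at noon as setting. No fact matches that background with a different thing, so 0.
Summary (ii) focuses "David" (the recipient); background Clara as agent and the recording as thing and at noon as setting. Fact (4) matches that background with recipient = Selin — refutes (ii).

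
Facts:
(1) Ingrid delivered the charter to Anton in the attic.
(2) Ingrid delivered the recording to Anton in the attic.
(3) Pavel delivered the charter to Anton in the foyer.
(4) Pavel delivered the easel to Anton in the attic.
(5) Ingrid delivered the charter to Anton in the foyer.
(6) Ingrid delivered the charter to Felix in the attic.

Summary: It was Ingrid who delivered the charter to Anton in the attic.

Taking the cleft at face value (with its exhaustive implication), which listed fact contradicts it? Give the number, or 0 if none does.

The cleft puts "Ingrid" in focus and presupposes the open proposition with thing = the charter, recipient = Anton, setting = in the attic.
Exhaustivity: Ingrid is the only agent satisfying that background.
Every other fact differs from the presupposition on some backgrounded slot, so none challenges the exhaustivity.

0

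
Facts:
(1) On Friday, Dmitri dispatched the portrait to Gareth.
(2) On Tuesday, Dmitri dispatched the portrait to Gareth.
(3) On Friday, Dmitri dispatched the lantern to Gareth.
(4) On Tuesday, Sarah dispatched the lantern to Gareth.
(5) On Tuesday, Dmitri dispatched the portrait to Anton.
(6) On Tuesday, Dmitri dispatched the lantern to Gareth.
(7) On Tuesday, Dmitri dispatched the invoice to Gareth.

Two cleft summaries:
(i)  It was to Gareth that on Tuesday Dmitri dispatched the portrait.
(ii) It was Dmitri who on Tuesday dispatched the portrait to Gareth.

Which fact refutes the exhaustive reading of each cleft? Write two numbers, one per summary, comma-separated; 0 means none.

Summary (i) focuses "Gareth" (the recipient); background Dmitri as agent and the portrait as thing and on Tuesday as setting. Fact (5) matches that background with recipient = Anton — refutes (i).
Summary (ii) focuses "Dmitri" (the agent); background the portrait as thing and Gareth as recipient and on Tuesday as setting. No fact matches that background with a different agent, so 0.

5, 0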